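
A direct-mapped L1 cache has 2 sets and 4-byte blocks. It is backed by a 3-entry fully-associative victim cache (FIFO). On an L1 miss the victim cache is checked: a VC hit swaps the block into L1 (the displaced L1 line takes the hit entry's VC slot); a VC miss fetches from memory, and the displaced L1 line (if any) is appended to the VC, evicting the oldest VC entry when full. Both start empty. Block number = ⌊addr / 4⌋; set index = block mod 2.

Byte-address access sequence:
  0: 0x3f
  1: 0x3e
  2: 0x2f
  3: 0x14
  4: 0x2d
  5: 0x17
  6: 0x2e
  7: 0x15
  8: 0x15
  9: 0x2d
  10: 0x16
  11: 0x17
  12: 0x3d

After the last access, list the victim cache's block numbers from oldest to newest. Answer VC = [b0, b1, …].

VC = [5, 11]

#0 0x3f→b15/s1 MISS; vc=[]
#1 0x3e→b15/s1 L1-HIT; vc=[]
#2 0x2f→b11/s1 MISS; vc=[15]
#3 0x14→b5/s1 MISS; vc=[15,11]
#4 0x2d→b11/s1 VC-HIT; vc=[15,5]
#5 0x17→b5/s1 VC-HIT; vc=[15,11]
#6 0x2e→b11/s1 VC-HIT; vc=[15,5]
#7 0x15→b5/s1 VC-HIT; vc=[15,11]
#8 0x15→b5/s1 L1-HIT; vc=[15,11]
#9 0x2d→b11/s1 VC-HIT; vc=[15,5]
#10 0x16→b5/s1 VC-HIT; vc=[15,11]
#11 0x17→b5/s1 L1-HIT; vc=[15,11]
#12 0x3d→b15/s1 VC-HIT; vc=[5,11]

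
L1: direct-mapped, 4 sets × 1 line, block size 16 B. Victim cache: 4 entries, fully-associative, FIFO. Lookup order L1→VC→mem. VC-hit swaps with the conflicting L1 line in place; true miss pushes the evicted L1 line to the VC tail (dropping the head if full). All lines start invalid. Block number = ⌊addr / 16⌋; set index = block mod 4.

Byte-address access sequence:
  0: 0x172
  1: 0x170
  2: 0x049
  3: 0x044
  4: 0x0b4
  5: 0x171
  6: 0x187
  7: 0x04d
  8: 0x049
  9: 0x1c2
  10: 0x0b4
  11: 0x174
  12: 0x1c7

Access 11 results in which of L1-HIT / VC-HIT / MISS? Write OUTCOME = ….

OUTCOME = VC-HIT

#0 0x172→b23/s3 MISS; vc=[]
#1 0x170→b23/s3 L1-HIT; vc=[]
#2 0x49→b4/s0 MISS; vc=[]
#3 0x44→b4/s0 L1-HIT; vc=[]
#4 0xb4→b11/s3 MISS; vc=[23]
#5 0x171→b23/s3 VC-HIT; vc=[11]
#6 0x187→b24/s0 MISS; vc=[11,4]
#7 0x4d→b4/s0 VC-HIT; vc=[11,24]
#8 0x49→b4/s0 L1-HIT; vc=[11,24]
#9 0x1c2→b28/s0 MISS; vc=[11,24,4]
#10 0xb4→b11/s3 VC-HIT; vc=[23,24,4]
#11 0x174→b23/s3 VC-HIT; vc=[11,24,4]
#12 0x1c7→b28/s0 L1-HIT; vc=[11,24,4]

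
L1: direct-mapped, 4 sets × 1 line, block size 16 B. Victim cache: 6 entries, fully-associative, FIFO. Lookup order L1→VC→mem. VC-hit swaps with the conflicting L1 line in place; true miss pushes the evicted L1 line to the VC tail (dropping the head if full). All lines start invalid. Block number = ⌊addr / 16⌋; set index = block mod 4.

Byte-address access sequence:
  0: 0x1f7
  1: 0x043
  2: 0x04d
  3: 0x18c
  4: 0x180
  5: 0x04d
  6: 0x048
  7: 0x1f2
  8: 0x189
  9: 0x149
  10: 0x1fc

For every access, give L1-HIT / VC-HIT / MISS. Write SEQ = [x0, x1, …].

SEQ = [MISS, MISS, L1-HIT, MISS, L1-HIT, VC-HIT, L1-HIT, L1-HIT, VC-HIT, MISS, L1-HIT]

0: 0x1f7 (blk 31, set 3) → MISS  vc=[]
1: 0x43 (blk 4, set 0) → MISS  vc=[]
2: 0x4d (blk 4, set 0) → L1-HIT  vc=[]
3: 0x18c (blk 24, set 0) → MISS  vc=[4]
4: 0x180 (blk 24, set 0) → L1-HIT  vc=[4]
5: 0x4d (blk 4, set 0) → VC-HIT  vc=[24]
6: 0x48 (blk 4, set 0) → L1-HIT  vc=[24]
7: 0x1f2 (blk 31, set 3) → L1-HIT  vc=[24]
8: 0x189 (blk 24, set 0) → VC-HIT  vc=[4]
9: 0x149 (blk 20, set 0) → MISS  vc=[4, 24]
10: 0x1fc (blk 31, set 3) → L1-HIT  vc=[4, 24]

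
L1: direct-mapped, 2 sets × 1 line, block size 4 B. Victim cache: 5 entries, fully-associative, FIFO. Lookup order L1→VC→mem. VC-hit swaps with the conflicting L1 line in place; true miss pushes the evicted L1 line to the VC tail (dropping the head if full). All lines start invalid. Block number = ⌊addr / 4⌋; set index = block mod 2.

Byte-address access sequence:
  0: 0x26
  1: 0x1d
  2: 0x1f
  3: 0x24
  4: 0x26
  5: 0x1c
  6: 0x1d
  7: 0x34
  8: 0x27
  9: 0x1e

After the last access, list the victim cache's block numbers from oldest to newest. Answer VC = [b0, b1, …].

VC = [13, 9]

  [0] addr=0x26 blk=9 s=1: MISS | VC []
  [1] addr=0x1d blk=7 s=1: MISS | VC [9]
  [2] addr=0x1f blk=7 s=1: L1-HIT | VC [9]
  [3] addr=0x24 blk=9 s=1: VC-HIT | VC [7]
  [4] addr=0x26 blk=9 s=1: L1-HIT | VC [7]
  [5] addr=0x1c blk=7 s=1: VC-HIT | VC [9]
  [6] addr=0x1d blk=7 s=1: L1-HIT | VC [9]
  [7] addr=0x34 blk=13 s=1: MISS | VC [9, 7]
  [8] addr=0x27 blk=9 s=1: VC-HIT | VC [13, 7]
  [9] addr=0x1e blk=7 s=1: VC-HIT | VC [13, 9]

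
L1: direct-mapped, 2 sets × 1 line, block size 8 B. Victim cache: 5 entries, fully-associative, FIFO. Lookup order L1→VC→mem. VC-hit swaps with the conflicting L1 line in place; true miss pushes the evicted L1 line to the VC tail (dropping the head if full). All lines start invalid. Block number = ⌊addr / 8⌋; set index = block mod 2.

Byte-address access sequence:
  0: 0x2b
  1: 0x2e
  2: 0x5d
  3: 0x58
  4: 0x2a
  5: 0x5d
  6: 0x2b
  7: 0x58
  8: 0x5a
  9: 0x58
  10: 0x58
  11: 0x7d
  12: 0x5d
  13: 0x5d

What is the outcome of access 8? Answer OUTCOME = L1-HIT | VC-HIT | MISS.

#0 0x2b→b5/s1 MISS; vc=[]
#1 0x2e→b5/s1 L1-HIT; vc=[]
#2 0x5d→b11/s1 MISS; vc=[5]
#3 0x58→b11/s1 L1-HIT; vc=[5]
#4 0x2a→b5/s1 VC-HIT; vc=[11]
#5 0x5d→b11/s1 VC-HIT; vc=[5]
#6 0x2b→b5/s1 VC-HIT; vc=[11]
#7 0x58→b11/s1 VC-HIT; vc=[5]
#8 0x5a→b11/s1 L1-HIT; vc=[5]
#9 0x58→b11/s1 L1-HIT; vc=[5]
#10 0x58→b11/s1 L1-HIT; vc=[5]
#11 0x7d→b15/s1 MISS; vc=[5,11]
#12 0x5d→b11/s1 VC-HIT; vc=[5,15]
#13 0x5d→b11/s1 L1-HIT; vc=[5,15]

OUTCOME = L1-HIT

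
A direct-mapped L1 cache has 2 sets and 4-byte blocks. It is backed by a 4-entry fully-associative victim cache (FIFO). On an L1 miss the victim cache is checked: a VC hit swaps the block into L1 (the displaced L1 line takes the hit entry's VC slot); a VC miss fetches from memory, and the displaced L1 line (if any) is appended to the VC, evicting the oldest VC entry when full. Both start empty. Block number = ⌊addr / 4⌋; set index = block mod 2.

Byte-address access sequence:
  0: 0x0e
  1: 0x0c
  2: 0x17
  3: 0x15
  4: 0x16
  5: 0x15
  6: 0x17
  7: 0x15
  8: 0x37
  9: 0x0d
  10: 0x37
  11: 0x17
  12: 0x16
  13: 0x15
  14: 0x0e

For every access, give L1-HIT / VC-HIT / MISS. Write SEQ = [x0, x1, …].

SEQ = [MISS, L1-HIT, MISS, L1-HIT, L1-HIT, L1-HIT, L1-HIT, L1-HIT, MISS, VC-HIT, VC-HIT, VC-HIT, L1-HIT, L1-HIT, VC-HIT]

#0 0xe→b3/s1 MISS; vc=[]
#1 0xc→b3/s1 L1-HIT; vc=[]
#2 0x17→b5/s1 MISS; vc=[3]
#3 0x15→b5/s1 L1-HIT; vc=[3]
#4 0x16→b5/s1 L1-HIT; vc=[3]
#5 0x15→b5/s1 L1-HIT; vc=[3]
#6 0x17→b5/s1 L1-HIT; vc=[3]
#7 0x15→b5/s1 L1-HIT; vc=[3]
#8 0x37→b13/s1 MISS; vc=[3,5]
#9 0xd→b3/s1 VC-HIT; vc=[13,5]
#10 0x37→b13/s1 VC-HIT; vc=[3,5]
#11 0x17→b5/s1 VC-HIT; vc=[3,13]
#12 0x16→b5/s1 L1-HIT; vc=[3,13]
#13 0x15→b5/s1 L1-HIT; vc=[3,13]
#14 0xe→b3/s1 VC-HIT; vc=[5,13]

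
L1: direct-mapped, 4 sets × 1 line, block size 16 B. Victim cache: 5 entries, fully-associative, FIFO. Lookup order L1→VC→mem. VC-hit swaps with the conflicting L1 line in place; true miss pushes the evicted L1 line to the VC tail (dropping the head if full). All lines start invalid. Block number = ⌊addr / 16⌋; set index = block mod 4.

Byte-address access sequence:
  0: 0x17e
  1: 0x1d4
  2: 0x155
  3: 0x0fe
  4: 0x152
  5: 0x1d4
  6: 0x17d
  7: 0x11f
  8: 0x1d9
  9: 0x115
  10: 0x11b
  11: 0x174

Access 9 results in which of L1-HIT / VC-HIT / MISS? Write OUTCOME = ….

0: 0x17e (blk 23, set 3) → MISS  vc=[]
1: 0x1d4 (blk 29, set 1) → MISS  vc=[]
2: 0x155 (blk 21, set 1) → MISS  vc=[29]
3: 0xfe (blk 15, set 3) → MISS  vc=[29, 23]
4: 0x152 (blk 21, set 1) → L1-HIT  vc=[29, 23]
5: 0x1d4 (blk 29, set 1) → VC-HIT  vc=[21, 23]
6: 0x17d (blk 23, set 3) → VC-HIT  vc=[21, 15]
7: 0x11f (blk 17, set 1) → MISS  vc=[21, 15, 29]
8: 0x1d9 (blk 29, set 1) → VC-HIT  vc=[21, 15, 17]
9: 0x115 (blk 17, set 1) → VC-HIT  vc=[21, 15, 29]
10: 0x11b (blk 17, set 1) → L1-HIT  vc=[21, 15, 29]
11: 0x174 (blk 23, set 3) → L1-HIT  vc=[21, 15, 29]

OUTCOME = VC-HIT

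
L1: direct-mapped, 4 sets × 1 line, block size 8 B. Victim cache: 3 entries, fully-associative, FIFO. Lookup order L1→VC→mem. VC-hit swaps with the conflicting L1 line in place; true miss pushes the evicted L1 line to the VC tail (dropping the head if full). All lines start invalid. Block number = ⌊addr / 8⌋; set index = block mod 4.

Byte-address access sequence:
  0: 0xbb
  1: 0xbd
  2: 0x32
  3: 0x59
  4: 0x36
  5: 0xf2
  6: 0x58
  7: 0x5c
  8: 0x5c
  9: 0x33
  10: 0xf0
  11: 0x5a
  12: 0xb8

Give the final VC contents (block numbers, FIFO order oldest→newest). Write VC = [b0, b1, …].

VC = [11, 6]

0: 0xbb (blk 23, set 3) → MISS  vc=[]
1: 0xbd (blk 23, set 3) → L1-HIT  vc=[]
2: 0x32 (blk 6, set 2) → MISS  vc=[]
3: 0x59 (blk 11, set 3) → MISS  vc=[23]
4: 0x36 (blk 6, set 2) → L1-HIT  vc=[23]
5: 0xf2 (blk 30, set 2) → MISS  vc=[23, 6]
6: 0x58 (blk 11, set 3) → L1-HIT  vc=[23, 6]
7: 0x5c (blk 11, set 3) → L1-HIT  vc=[23, 6]
8: 0x5c (blk 11, set 3) → L1-HIT  vc=[23, 6]
9: 0x33 (blk 6, set 2) → VC-HIT  vc=[23, 30]
10: 0xf0 (blk 30, set 2) → VC-HIT  vc=[23, 6]
11: 0x5a (blk 11, set 3) → L1-HIT  vc=[23, 6]
12: 0xb8 (blk 23, set 3) → VC-HIT  vc=[11, 6]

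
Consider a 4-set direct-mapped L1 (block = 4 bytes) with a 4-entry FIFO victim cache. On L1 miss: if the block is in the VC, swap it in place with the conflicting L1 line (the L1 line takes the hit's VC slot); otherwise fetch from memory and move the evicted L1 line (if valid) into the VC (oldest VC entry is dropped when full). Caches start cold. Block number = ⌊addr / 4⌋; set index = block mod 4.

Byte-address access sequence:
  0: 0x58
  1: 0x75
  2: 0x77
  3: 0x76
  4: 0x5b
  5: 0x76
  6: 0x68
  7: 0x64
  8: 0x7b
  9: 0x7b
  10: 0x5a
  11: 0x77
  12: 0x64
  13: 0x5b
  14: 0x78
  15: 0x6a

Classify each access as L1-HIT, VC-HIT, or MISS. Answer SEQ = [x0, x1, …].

SEQ = [MISS, MISS, L1-HIT, L1-HIT, L1-HIT, L1-HIT, MISS, MISS, MISS, L1-HIT, VC-HIT, VC-HIT, VC-HIT, L1-HIT, VC-HIT, VC-HIT]

0: 0x58 (blk 22, set 2) → MISS  vc=[]
1: 0x75 (blk 29, set 1) → MISS  vc=[]
2: 0x77 (blk 29, set 1) → L1-HIT  vc=[]
3: 0x76 (blk 29, set 1) → L1-HIT  vc=[]
4: 0x5b (blk 22, set 2) → L1-HIT  vc=[]
5: 0x76 (blk 29, set 1) → L1-HIT  vc=[]
6: 0x68 (blk 26, set 2) → MISS  vc=[22]
7: 0x64 (blk 25, set 1) → MISS  vc=[22, 29]
8: 0x7b (blk 30, set 2) → MISS  vc=[22, 29, 26]
9: 0x7b (blk 30, set 2) → L1-HIT  vc=[22, 29, 26]
10: 0x5a (blk 22, set 2) → VC-HIT  vc=[30, 29, 26]
11: 0x77 (blk 29, set 1) → VC-HIT  vc=[30, 25, 26]
12: 0x64 (blk 25, set 1) → VC-HIT  vc=[30, 29, 26]
13: 0x5b (blk 22, set 2) → L1-HIT  vc=[30, 29, 26]
14: 0x78 (blk 30, set 2) → VC-HIT  vc=[22, 29, 26]
15: 0x6a (blk 26, set 2) → VC-HIT  vc=[22, 29, 30]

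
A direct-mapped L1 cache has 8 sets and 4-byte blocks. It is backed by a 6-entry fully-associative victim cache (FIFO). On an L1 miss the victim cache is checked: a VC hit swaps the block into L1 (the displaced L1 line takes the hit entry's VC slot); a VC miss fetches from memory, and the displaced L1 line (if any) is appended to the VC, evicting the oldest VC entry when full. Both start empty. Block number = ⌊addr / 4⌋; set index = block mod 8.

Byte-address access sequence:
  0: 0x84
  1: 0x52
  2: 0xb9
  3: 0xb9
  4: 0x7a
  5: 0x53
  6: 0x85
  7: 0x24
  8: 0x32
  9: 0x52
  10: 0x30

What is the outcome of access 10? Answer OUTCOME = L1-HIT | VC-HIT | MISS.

  [0] addr=0x84 blk=33 s=1: MISS | VC []
  [1] addr=0x52 blk=20 s=4: MISS | VC []
  [2] addr=0xb9 blk=46 s=6: MISS | VC []
  [3] addr=0xb9 blk=46 s=6: L1-HIT | VC []
  [4] addr=0x7a blk=30 s=6: MISS | VC [46]
  [5] addr=0x53 blk=20 s=4: L1-HIT | VC [46]
  [6] addr=0x85 blk=33 s=1: L1-HIT | VC [46]
  [7] addr=0x24 blk=9 s=1: MISS | VC [46, 33]
  [8] addr=0x32 blk=12 s=4: MISS | VC [46, 33, 20]
  [9] addr=0x52 blk=20 s=4: VC-HIT | VC [46, 33, 12]
  [10] addr=0x30 blk=12 s=4: VC-HIT | VC [46, 33, 20]

OUTCOME = VC-HIT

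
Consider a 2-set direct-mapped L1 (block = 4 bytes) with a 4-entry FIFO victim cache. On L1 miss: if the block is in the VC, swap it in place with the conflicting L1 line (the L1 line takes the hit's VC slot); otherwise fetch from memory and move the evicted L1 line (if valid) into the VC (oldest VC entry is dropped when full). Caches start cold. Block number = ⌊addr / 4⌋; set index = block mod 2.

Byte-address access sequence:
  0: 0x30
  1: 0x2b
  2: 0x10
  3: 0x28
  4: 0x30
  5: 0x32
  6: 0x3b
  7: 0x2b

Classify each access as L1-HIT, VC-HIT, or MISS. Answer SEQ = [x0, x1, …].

0: 0x30 (blk 12, set 0) → MISS  vc=[]
1: 0x2b (blk 10, set 0) → MISS  vc=[12]
2: 0x10 (blk 4, set 0) → MISS  vc=[12, 10]
3: 0x28 (blk 10, set 0) → VC-HIT  vc=[12, 4]
4: 0x30 (blk 12, set 0) → VC-HIT  vc=[10, 4]
5: 0x32 (blk 12, set 0) → L1-HIT  vc=[10, 4]
6: 0x3b (blk 14, set 0) → MISS  vc=[10, 4, 12]
7: 0x2b (blk 10, set 0) → VC-HIT  vc=[14, 4, 12]

SEQ = [MISS, MISS, MISS, VC-HIT, VC-HIT, L1-HIT, MISS, VC-HIT]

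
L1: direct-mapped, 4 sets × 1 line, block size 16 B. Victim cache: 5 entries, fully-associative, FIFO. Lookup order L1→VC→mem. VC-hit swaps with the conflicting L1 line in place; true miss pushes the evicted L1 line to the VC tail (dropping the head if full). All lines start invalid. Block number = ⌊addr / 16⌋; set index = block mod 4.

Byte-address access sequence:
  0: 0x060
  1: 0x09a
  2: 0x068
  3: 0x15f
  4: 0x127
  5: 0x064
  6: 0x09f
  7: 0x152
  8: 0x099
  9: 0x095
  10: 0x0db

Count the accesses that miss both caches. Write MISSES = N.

MISSES = 5

0: 0x60 (blk 6, set 2) → MISS  vc=[]
1: 0x9a (blk 9, set 1) → MISS  vc=[]
2: 0x68 (blk 6, set 2) → L1-HIT  vc=[]
3: 0x15f (blk 21, set 1) → MISS  vc=[9]
4: 0x127 (blk 18, set 2) → MISS  vc=[9, 6]
5: 0x64 (blk 6, set 2) → VC-HIT  vc=[9, 18]
6: 0x9f (blk 9, set 1) → VC-HIT  vc=[21, 18]
7: 0x152 (blk 21, set 1) → VC-HIT  vc=[9, 18]
8: 0x99 (blk 9, set 1) → VC-HIT  vc=[21, 18]
9: 0x95 (blk 9, set 1) → L1-HIT  vc=[21, 18]
10: 0xdb (blk 13, set 1) → MISS  vc=[21, 18, 9]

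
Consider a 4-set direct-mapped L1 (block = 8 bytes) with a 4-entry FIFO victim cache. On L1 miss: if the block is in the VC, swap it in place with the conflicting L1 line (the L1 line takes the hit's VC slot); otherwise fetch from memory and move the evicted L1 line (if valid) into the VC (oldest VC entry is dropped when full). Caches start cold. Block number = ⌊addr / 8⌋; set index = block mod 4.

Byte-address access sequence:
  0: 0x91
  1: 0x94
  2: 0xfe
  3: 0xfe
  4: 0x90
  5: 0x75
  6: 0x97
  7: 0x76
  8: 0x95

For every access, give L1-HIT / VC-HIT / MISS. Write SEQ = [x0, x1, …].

SEQ = [MISS, L1-HIT, MISS, L1-HIT, L1-HIT, MISS, VC-HIT, VC-HIT, VC-HIT]

  [0] addr=0x91 blk=18 s=2: MISS | VC []
  [1] addr=0x94 blk=18 s=2: L1-HIT | VC []
  [2] addr=0xfe blk=31 s=3: MISS | VC []
  [3] addr=0xfe blk=31 s=3: L1-HIT | VC []
  [4] addr=0x90 blk=18 s=2: L1-HIT | VC []
  [5] addr=0x75 blk=14 s=2: MISS | VC [18]
  [6] addr=0x97 blk=18 s=2: VC-HIT | VC [14]
  [7] addr=0x76 blk=14 s=2: VC-HIT | VC [18]
  [8] addr=0x95 blk=18 s=2: VC-HIT | VC [14]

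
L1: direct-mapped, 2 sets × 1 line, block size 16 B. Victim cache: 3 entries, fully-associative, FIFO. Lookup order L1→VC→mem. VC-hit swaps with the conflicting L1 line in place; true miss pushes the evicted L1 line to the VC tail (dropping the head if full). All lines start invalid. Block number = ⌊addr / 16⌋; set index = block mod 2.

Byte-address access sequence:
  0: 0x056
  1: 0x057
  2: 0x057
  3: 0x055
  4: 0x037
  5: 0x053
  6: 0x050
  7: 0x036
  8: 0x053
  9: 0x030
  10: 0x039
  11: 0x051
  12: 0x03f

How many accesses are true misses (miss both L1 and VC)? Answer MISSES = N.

#0 0x56→b5/s1 MISS; vc=[]
#1 0x57→b5/s1 L1-HIT; vc=[]
#2 0x57→b5/s1 L1-HIT; vc=[]
#3 0x55→b5/s1 L1-HIT; vc=[]
#4 0x37→b3/s1 MISS; vc=[5]
#5 0x53→b5/s1 VC-HIT; vc=[3]
#6 0x50→b5/s1 L1-HIT; vc=[3]
#7 0x36→b3/s1 VC-HIT; vc=[5]
#8 0x53→b5/s1 VC-HIT; vc=[3]
#9 0x30→b3/s1 VC-HIT; vc=[5]
#10 0x39→b3/s1 L1-HIT; vc=[5]
#11 0x51→b5/s1 VC-HIT; vc=[3]
#12 0x3f→b3/s1 VC-HIT; vc=[5]

MISSES = 2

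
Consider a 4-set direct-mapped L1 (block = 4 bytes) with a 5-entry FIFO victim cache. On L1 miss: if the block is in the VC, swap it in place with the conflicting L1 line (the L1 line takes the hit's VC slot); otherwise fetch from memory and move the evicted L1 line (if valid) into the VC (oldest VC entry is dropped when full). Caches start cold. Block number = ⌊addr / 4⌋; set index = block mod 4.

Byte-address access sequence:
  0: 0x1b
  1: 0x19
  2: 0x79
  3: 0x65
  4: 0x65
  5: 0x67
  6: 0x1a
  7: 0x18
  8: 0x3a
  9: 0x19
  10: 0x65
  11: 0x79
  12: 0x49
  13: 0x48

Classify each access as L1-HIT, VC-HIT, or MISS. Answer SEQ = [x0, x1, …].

  [0] addr=0x1b blk=6 s=2: MISS | VC []
  [1] addr=0x19 blk=6 s=2: L1-HIT | VC []
  [2] addr=0x79 blk=30 s=2: MISS | VC [6]
  [3] addr=0x65 blk=25 s=1: MISS | VC [6]
  [4] addr=0x65 blk=25 s=1: L1-HIT | VC [6]
  [5] addr=0x67 blk=25 s=1: L1-HIT | VC [6]
  [6] addr=0x1a blk=6 s=2: VC-HIT | VC [30]
  [7] addr=0x18 blk=6 s=2: L1-HIT | VC [30]
  [8] addr=0x3a blk=14 s=2: MISS | VC [30, 6]
  [9] addr=0x19 blk=6 s=2: VC-HIT | VC [30, 14]
  [10] addr=0x65 blk=25 s=1: L1-HIT | VC [30, 14]
  [11] addr=0x79 blk=30 s=2: VC-HIT | VC [6, 14]
  [12] addr=0x49 blk=18 s=2: MISS | VC [6, 14, 30]
  [13] addr=0x48 blk=18 s=2: L1-HIT | VC [6, 14, 30]

SEQ = [MISS, L1-HIT, MISS, MISS, L1-HIT, L1-HIT, VC-HIT, L1-HIT, MISS, VC-HIT, L1-HIT, VC-HIT, MISS, L1-HIT]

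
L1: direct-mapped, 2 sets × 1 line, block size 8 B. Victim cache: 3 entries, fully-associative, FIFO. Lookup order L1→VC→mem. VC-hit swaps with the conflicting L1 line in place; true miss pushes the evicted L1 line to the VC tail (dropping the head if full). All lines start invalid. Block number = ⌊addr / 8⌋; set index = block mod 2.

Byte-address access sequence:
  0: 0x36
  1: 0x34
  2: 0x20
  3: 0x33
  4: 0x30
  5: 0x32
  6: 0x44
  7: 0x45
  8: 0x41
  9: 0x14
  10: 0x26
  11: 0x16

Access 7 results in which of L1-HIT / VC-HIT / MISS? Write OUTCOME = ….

#0 0x36→b6/s0 MISS; vc=[]
#1 0x34→b6/s0 L1-HIT; vc=[]
#2 0x20→b4/s0 MISS; vc=[6]
#3 0x33→b6/s0 VC-HIT; vc=[4]
#4 0x30→b6/s0 L1-HIT; vc=[4]
#5 0x32→b6/s0 L1-HIT; vc=[4]
#6 0x44→b8/s0 MISS; vc=[4,6]
#7 0x45→b8/s0 L1-HIT; vc=[4,6]
#8 0x41→b8/s0 L1-HIT; vc=[4,6]
#9 0x14→b2/s0 MISS; vc=[4,6,8]
#10 0x26→b4/s0 VC-HIT; vc=[2,6,8]
#11 0x16→b2/s0 VC-HIT; vc=[4,6,8]

OUTCOME = L1-HIT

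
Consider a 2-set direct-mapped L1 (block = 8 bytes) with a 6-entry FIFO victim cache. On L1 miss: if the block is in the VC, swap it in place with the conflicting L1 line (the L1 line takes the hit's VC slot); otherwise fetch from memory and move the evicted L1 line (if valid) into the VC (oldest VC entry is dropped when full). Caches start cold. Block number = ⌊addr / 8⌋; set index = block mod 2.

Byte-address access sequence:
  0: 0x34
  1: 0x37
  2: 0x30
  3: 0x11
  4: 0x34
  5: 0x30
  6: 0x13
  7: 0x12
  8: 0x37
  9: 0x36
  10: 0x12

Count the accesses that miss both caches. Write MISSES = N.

#0 0x34→b6/s0 MISS; vc=[]
#1 0x37→b6/s0 L1-HIT; vc=[]
#2 0x30→b6/s0 L1-HIT; vc=[]
#3 0x11→b2/s0 MISS; vc=[6]
#4 0x34→b6/s0 VC-HIT; vc=[2]
#5 0x30→b6/s0 L1-HIT; vc=[2]
#6 0x13→b2/s0 VC-HIT; vc=[6]
#7 0x12→b2/s0 L1-HIT; vc=[6]
#8 0x37→b6/s0 VC-HIT; vc=[2]
#9 0x36→b6/s0 L1-HIT; vc=[2]
#10 0x12→b2/s0 VC-HIT; vc=[6]

MISSES = 2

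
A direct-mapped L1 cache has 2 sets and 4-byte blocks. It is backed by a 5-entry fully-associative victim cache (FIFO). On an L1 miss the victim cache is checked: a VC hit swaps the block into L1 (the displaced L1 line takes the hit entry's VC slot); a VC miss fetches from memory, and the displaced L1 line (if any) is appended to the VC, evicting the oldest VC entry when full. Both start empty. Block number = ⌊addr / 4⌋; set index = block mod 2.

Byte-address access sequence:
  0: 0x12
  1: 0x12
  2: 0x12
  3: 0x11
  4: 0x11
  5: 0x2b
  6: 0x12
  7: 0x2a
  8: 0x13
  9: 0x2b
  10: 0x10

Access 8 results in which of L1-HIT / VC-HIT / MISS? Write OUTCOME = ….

OUTCOME = VC-HIT

  [0] addr=0x12 blk=4 s=0: MISS | VC []
  [1] addr=0x12 blk=4 s=0: L1-HIT | VC []
  [2] addr=0x12 blk=4 s=0: L1-HIT | VC []
  [3] addr=0x11 blk=4 s=0: L1-HIT | VC []
  [4] addr=0x11 blk=4 s=0: L1-HIT | VC []
  [5] addr=0x2b blk=10 s=0: MISS | VC [4]
  [6] addr=0x12 blk=4 s=0: VC-HIT | VC [10]
  [7] addr=0x2a blk=10 s=0: VC-HIT | VC [4]
  [8] addr=0x13 blk=4 s=0: VC-HIT | VC [10]
  [9] addr=0x2b blk=10 s=0: VC-HIT | VC [4]
  [10] addr=0x10 blk=4 s=0: VC-HIT | VC [10]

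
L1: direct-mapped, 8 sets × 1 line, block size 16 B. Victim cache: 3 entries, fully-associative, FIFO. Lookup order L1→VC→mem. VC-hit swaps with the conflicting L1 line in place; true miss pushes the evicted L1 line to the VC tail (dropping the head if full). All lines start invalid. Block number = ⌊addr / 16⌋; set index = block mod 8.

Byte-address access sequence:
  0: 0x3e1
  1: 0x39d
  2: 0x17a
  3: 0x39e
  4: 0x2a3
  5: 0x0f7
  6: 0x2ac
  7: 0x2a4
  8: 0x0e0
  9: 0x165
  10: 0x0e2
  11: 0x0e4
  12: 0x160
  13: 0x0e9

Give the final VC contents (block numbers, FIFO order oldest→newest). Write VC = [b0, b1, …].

VC = [23, 62, 22]

  [0] addr=0x3e1 blk=62 s=6: MISS | VC []
  [1] addr=0x39d blk=57 s=1: MISS | VC []
  [2] addr=0x17a blk=23 s=7: MISS | VC []
  [3] addr=0x39e blk=57 s=1: L1-HIT | VC []
  [4] addr=0x2a3 blk=42 s=2: MISS | VC []
  [5] addr=0xf7 blk=15 s=7: MISS | VC [23]
  [6] addr=0x2ac blk=42 s=2: L1-HIT | VC [23]
  [7] addr=0x2a4 blk=42 s=2: L1-HIT | VC [23]
  [8] addr=0xe0 blk=14 s=6: MISS | VC [23, 62]
  [9] addr=0x165 blk=22 s=6: MISS | VC [23, 62, 14]
  [10] addr=0xe2 blk=14 s=6: VC-HIT | VC [23, 62, 22]
  [11] addr=0xe4 blk=14 s=6: L1-HIT | VC [23, 62, 22]
  [12] addr=0x160 blk=22 s=6: VC-HIT | VC [23, 62, 14]
  [13] addr=0xe9 blk=14 s=6: VC-HIT | VC [23, 62, 22]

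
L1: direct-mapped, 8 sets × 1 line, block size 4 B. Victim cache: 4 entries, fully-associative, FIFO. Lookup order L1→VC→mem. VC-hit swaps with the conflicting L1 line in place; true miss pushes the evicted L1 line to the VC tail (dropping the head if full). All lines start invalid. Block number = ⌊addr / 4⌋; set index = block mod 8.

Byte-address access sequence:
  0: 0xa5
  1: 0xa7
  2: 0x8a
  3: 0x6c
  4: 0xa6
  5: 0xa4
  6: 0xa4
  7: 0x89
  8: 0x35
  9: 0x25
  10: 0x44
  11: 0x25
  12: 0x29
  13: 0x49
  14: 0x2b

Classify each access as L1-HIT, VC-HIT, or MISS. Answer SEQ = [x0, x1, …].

SEQ = [MISS, L1-HIT, MISS, MISS, L1-HIT, L1-HIT, L1-HIT, L1-HIT, MISS, MISS, MISS, VC-HIT, MISS, MISS, VC-HIT]

#0 0xa5→b41/s1 MISS; vc=[]
#1 0xa7→b41/s1 L1-HIT; vc=[]
#2 0x8a→b34/s2 MISS; vc=[]
#3 0x6c→b27/s3 MISS; vc=[]
#4 0xa6→b41/s1 L1-HIT; vc=[]
#5 0xa4→b41/s1 L1-HIT; vc=[]
#6 0xa4→b41/s1 L1-HIT; vc=[]
#7 0x89→b34/s2 L1-HIT; vc=[]
#8 0x35→b13/s5 MISS; vc=[]
#9 0x25→b9/s1 MISS; vc=[41]
#10 0x44→b17/s1 MISS; vc=[41,9]
#11 0x25→b9/s1 VC-HIT; vc=[41,17]
#12 0x29→b10/s2 MISS; vc=[41,17,34]
#13 0x49→b18/s2 MISS; vc=[41,17,34,10]
#14 0x2b→b10/s2 VC-HIT; vc=[41,17,34,18]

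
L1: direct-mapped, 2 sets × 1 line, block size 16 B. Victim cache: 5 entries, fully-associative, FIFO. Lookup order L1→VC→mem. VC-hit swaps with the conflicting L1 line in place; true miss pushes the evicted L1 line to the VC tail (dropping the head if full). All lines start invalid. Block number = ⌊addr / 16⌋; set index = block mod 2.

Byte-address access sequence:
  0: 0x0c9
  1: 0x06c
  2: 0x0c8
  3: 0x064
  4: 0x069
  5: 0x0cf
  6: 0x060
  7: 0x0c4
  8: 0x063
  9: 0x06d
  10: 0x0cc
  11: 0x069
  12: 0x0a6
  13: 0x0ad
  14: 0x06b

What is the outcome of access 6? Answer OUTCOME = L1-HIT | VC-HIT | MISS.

  [0] addr=0xc9 blk=12 s=0: MISS | VC []
  [1] addr=0x6c blk=6 s=0: MISS | VC [12]
  [2] addr=0xc8 blk=12 s=0: VC-HIT | VC [6]
  [3] addr=0x64 blk=6 s=0: VC-HIT | VC [12]
  [4] addr=0x69 blk=6 s=0: L1-HIT | VC [12]
  [5] addr=0xcf blk=12 s=0: VC-HIT | VC [6]
  [6] addr=0x60 blk=6 s=0: VC-HIT | VC [12]
  [7] addr=0xc4 blk=12 s=0: VC-HIT | VC [6]
  [8] addr=0x63 blk=6 s=0: VC-HIT | VC [12]
  [9] addr=0x6d blk=6 s=0: L1-HIT | VC [12]
  [10] addr=0xcc blk=12 s=0: VC-HIT | VC [6]
  [11] addr=0x69 blk=6 s=0: VC-HIT | VC [12]
  [12] addr=0xa6 blk=10 s=0: MISS | VC [12, 6]
  [13] addr=0xad blk=10 s=0: L1-HIT | VC [12, 6]
  [14] addr=0x6b blk=6 s=0: VC-HIT | VC [12, 10]

OUTCOME = VC-HIT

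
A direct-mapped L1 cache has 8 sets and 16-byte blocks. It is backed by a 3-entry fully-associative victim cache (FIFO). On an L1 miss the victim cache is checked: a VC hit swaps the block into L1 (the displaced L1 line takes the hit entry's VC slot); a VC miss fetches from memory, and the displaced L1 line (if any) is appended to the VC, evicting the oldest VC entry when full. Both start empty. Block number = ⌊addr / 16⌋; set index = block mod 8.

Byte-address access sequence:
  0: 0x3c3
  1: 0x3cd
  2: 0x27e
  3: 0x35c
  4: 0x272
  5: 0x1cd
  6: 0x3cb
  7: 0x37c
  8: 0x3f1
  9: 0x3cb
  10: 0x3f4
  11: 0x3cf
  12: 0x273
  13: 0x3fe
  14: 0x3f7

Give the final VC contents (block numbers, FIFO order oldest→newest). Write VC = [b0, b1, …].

VC = [28, 39, 55]

  [0] addr=0x3c3 blk=60 s=4: MISS | VC []
  [1] addr=0x3cd blk=60 s=4: L1-HIT | VC []
  [2] addr=0x27e blk=39 s=7: MISS | VC []
  [3] addr=0x35c blk=53 s=5: MISS | VC []
  [4] addr=0x272 blk=39 s=7: L1-HIT | VC []
  [5] addr=0x1cd blk=28 s=4: MISS | VC [60]
  [6] addr=0x3cb blk=60 s=4: VC-HIT | VC [28]
  [7] addr=0x37c blk=55 s=7: MISS | VC [28, 39]
  [8] addr=0x3f1 blk=63 s=7: MISS | VC [28, 39, 55]
  [9] addr=0x3cb blk=60 s=4: L1-HIT | VC [28, 39, 55]
  [10] addr=0x3f4 blk=63 s=7: L1-HIT | VC [28, 39, 55]
  [11] addr=0x3cf blk=60 s=4: L1-HIT | VC [28, 39, 55]
  [12] addr=0x273 blk=39 s=7: VC-HIT | VC [28, 63, 55]
  [13] addr=0x3fe blk=63 s=7: VC-HIT | VC [28, 39, 55]
  [14] addr=0x3f7 blk=63 s=7: L1-HIT | VC [28, 39, 55]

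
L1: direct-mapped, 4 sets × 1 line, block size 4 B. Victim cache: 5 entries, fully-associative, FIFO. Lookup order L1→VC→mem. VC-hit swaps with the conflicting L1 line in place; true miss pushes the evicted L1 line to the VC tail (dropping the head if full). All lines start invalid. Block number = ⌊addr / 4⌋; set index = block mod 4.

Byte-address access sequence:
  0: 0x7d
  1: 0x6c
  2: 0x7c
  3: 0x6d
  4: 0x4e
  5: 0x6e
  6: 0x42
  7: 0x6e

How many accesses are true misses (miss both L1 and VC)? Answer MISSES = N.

0: 0x7d (blk 31, set 3) → MISS  vc=[]
1: 0x6c (blk 27, set 3) → MISS  vc=[31]
2: 0x7c (blk 31, set 3) → VC-HIT  vc=[27]
3: 0x6d (blk 27, set 3) → VC-HIT  vc=[31]
4: 0x4e (blk 19, set 3) → MISS  vc=[31, 27]
5: 0x6e (blk 27, set 3) → VC-HIT  vc=[31, 19]
6: 0x42 (blk 16, set 0) → MISS  vc=[31, 19]
7: 0x6e (blk 27, set 3) → L1-HIT  vc=[31, 19]

MISSES = 4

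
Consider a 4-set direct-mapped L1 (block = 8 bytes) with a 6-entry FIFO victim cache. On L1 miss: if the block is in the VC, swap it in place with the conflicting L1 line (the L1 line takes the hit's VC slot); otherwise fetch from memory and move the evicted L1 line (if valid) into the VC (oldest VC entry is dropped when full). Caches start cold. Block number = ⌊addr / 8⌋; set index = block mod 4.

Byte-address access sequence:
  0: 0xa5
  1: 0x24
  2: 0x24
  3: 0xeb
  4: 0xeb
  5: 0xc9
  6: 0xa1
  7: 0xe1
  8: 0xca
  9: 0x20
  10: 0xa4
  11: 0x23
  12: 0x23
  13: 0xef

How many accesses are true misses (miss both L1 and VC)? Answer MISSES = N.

  [0] addr=0xa5 blk=20 s=0: MISS | VC []
  [1] addr=0x24 blk=4 s=0: MISS | VC [20]
  [2] addr=0x24 blk=4 s=0: L1-HIT | VC [20]
  [3] addr=0xeb blk=29 s=1: MISS | VC [20]
  [4] addr=0xeb blk=29 s=1: L1-HIT | VC [20]
  [5] addr=0xc9 blk=25 s=1: MISS | VC [20, 29]
  [6] addr=0xa1 blk=20 s=0: VC-HIT | VC [4, 29]
  [7] addr=0xe1 blk=28 s=0: MISS | VC [4, 29, 20]
  [8] addr=0xca blk=25 s=1: L1-HIT | VC [4, 29, 20]
  [9] addr=0x20 blk=4 s=0: VC-HIT | VC [28, 29, 20]
  [10] addr=0xa4 blk=20 s=0: VC-HIT | VC [28, 29, 4]
  [11] addr=0x23 blk=4 s=0: VC-HIT | VC [28, 29, 20]
  [12] addr=0x23 blk=4 s=0: L1-HIT | VC [28, 29, 20]
  [13] addr=0xef blk=29 s=1: VC-HIT | VC [28, 25, 20]

MISSES = 5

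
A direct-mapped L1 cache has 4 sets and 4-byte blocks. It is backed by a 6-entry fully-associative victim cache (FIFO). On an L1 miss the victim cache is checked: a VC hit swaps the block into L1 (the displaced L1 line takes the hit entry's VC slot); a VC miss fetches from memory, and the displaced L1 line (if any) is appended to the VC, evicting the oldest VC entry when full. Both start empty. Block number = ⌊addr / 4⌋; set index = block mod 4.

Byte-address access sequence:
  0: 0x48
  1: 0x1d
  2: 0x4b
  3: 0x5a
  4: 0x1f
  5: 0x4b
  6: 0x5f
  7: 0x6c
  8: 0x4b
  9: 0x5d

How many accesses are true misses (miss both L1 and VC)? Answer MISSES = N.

0: 0x48 (blk 18, set 2) → MISS  vc=[]
1: 0x1d (blk 7, set 3) → MISS  vc=[]
2: 0x4b (blk 18, set 2) → L1-HIT  vc=[]
3: 0x5a (blk 22, set 2) → MISS  vc=[18]
4: 0x1f (blk 7, set 3) → L1-HIT  vc=[18]
5: 0x4b (blk 18, set 2) → VC-HIT  vc=[22]
6: 0x5f (blk 23, set 3) → MISS  vc=[22, 7]
7: 0x6c (blk 27, set 3) → MISS  vc=[22, 7, 23]
8: 0x4b (blk 18, set 2) → L1-HIT  vc=[22, 7, 23]
9: 0x5d (blk 23, set 3) → VC-HIT  vc=[22, 7, 27]

MISSES = 5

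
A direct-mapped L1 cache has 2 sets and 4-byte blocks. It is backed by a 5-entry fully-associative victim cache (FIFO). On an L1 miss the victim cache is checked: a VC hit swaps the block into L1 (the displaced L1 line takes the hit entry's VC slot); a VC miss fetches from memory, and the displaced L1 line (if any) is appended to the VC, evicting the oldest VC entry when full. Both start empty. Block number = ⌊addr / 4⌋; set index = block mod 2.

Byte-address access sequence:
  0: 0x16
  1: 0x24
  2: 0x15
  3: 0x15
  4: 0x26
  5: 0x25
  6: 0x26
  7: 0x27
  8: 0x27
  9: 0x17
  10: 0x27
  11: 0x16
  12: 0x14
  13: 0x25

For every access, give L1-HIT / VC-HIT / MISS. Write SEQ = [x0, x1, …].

  [0] addr=0x16 blk=5 s=1: MISS | VC []
  [1] addr=0x24 blk=9 s=1: MISS | VC [5]
  [2] addr=0x15 blk=5 s=1: VC-HIT | VC [9]
  [3] addr=0x15 blk=5 s=1: L1-HIT | VC [9]
  [4] addr=0x26 blk=9 s=1: VC-HIT | VC [5]
  [5] addr=0x25 blk=9 s=1: L1-HIT | VC [5]
  [6] addr=0x26 blk=9 s=1: L1-HIT | VC [5]
  [7] addr=0x27 blk=9 s=1: L1-HIT | VC [5]
  [8] addr=0x27 blk=9 s=1: L1-HIT | VC [5]
  [9] addr=0x17 blk=5 s=1: VC-HIT | VC [9]
  [10] addr=0x27 blk=9 s=1: VC-HIT | VC [5]
  [11] addr=0x16 blk=5 s=1: VC-HIT | VC [9]
  [12] addr=0x14 blk=5 s=1: L1-HIT | VC [9]
  [13] addr=0x25 blk=9 s=1: VC-HIT | VC [5]

SEQ = [MISS, MISS, VC-HIT, L1-HIT, VC-HIT, L1-HIT, L1-HIT, L1-HIT, L1-HIT, VC-HIT, VC-HIT, VC-HIT, L1-HIT, VC-HIT]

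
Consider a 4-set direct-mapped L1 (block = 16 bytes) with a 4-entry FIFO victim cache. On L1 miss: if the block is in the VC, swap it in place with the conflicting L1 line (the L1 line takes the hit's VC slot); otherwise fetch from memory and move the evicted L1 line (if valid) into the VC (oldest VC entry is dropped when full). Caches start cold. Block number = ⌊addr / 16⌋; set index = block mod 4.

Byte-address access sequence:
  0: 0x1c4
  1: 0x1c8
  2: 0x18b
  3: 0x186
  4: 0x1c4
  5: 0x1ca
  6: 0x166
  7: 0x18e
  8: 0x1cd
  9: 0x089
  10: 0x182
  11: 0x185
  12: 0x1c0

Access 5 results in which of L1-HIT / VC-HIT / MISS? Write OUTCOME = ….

0: 0x1c4 (blk 28, set 0) → MISS  vc=[]
1: 0x1c8 (blk 28, set 0) → L1-HIT  vc=[]
2: 0x18b (blk 24, set 0) → MISS  vc=[28]
3: 0x186 (blk 24, set 0) → L1-HIT  vc=[28]
4: 0x1c4 (blk 28, set 0) → VC-HIT  vc=[24]
5: 0x1ca (blk 28, set 0) → L1-HIT  vc=[24]
6: 0x166 (blk 22, set 2) → MISS  vc=[24]
7: 0x18e (blk 24, set 0) → VC-HIT  vc=[28]
8: 0x1cd (blk 28, set 0) → VC-HIT  vc=[24]
9: 0x89 (blk 8, set 0) → MISS  vc=[24, 28]
10: 0x182 (blk 24, set 0) → VC-HIT  vc=[8, 28]
11: 0x185 (blk 24, set 0) → L1-HIT  vc=[8, 28]
12: 0x1c0 (blk 28, set 0) → VC-HIT  vc=[8, 24]

OUTCOME = L1-HIT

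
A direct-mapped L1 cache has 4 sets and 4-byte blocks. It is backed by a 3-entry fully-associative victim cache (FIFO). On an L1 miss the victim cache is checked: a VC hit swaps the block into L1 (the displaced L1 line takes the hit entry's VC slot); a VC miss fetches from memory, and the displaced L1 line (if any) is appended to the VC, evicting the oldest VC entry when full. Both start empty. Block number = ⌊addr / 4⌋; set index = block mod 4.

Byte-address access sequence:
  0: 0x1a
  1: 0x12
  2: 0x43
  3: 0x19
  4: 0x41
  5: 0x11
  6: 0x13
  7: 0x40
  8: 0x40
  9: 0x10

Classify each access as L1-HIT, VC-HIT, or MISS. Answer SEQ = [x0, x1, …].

#0 0x1a→b6/s2 MISS; vc=[]
#1 0x12→b4/s0 MISS; vc=[]
#2 0x43→b16/s0 MISS; vc=[4]
#3 0x19→b6/s2 L1-HIT; vc=[4]
#4 0x41→b16/s0 L1-HIT; vc=[4]
#5 0x11→b4/s0 VC-HIT; vc=[16]
#6 0x13→b4/s0 L1-HIT; vc=[16]
#7 0x40→b16/s0 VC-HIT; vc=[4]
#8 0x40→b16/s0 L1-HIT; vc=[4]
#9 0x10→b4/s0 VC-HIT; vc=[16]

SEQ = [MISS, MISS, MISS, L1-HIT, L1-HIT, VC-HIT, L1-HIT, VC-HIT, L1-HIT, VC-HIT]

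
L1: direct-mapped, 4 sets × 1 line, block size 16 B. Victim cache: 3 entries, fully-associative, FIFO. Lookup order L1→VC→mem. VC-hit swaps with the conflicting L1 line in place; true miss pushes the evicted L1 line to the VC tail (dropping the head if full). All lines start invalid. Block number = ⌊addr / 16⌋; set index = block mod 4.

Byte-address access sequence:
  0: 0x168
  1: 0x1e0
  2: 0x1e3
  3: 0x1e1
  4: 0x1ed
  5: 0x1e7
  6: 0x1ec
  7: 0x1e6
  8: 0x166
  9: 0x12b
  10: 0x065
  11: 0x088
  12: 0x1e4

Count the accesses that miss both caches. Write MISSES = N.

MISSES = 5

  [0] addr=0x168 blk=22 s=2: MISS | VC []
  [1] addr=0x1e0 blk=30 s=2: MISS | VC [22]
  [2] addr=0x1e3 blk=30 s=2: L1-HIT | VC [22]
  [3] addr=0x1e1 blk=30 s=2: L1-HIT | VC [22]
  [4] addr=0x1ed blk=30 s=2: L1-HIT | VC [22]
  [5] addr=0x1e7 blk=30 s=2: L1-HIT | VC [22]
  [6] addr=0x1ec blk=30 s=2: L1-HIT | VC [22]
  [7] addr=0x1e6 blk=30 s=2: L1-HIT | VC [22]
  [8] addr=0x166 blk=22 s=2: VC-HIT | VC [30]
  [9] addr=0x12b blk=18 s=2: MISS | VC [30, 22]
  [10] addr=0x65 blk=6 s=2: MISS | VC [30, 22, 18]
  [11] addr=0x88 blk=8 s=0: MISS | VC [30, 22, 18]
  [12] addr=0x1e4 blk=30 s=2: VC-HIT | VC [6, 22, 18]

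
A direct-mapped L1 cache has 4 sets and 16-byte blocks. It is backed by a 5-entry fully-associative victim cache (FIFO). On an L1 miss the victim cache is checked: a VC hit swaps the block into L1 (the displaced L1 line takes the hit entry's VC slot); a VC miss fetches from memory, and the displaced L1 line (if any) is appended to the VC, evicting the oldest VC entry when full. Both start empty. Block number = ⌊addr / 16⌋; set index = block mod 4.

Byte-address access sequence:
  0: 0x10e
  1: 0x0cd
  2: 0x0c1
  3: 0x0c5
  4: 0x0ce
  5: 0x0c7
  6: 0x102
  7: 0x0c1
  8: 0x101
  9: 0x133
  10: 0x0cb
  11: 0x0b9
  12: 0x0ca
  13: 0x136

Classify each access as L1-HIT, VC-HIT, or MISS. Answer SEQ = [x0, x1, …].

SEQ = [MISS, MISS, L1-HIT, L1-HIT, L1-HIT, L1-HIT, VC-HIT, VC-HIT, VC-HIT, MISS, VC-HIT, MISS, L1-HIT, VC-HIT]

0: 0x10e (blk 16, set 0) → MISS  vc=[]
1: 0xcd (blk 12, set 0) → MISS  vc=[16]
2: 0xc1 (blk 12, set 0) → L1-HIT  vc=[16]
3: 0xc5 (blk 12, set 0) → L1-HIT  vc=[16]
4: 0xce (blk 12, set 0) → L1-HIT  vc=[16]
5: 0xc7 (blk 12, set 0) → L1-HIT  vc=[16]
6: 0x102 (blk 16, set 0) → VC-HIT  vc=[12]
7: 0xc1 (blk 12, set 0) → VC-HIT  vc=[16]
8: 0x101 (blk 16, set 0) → VC-HIT  vc=[12]
9: 0x133 (blk 19, set 3) → MISS  vc=[12]
10: 0xcb (blk 12, set 0) → VC-HIT  vc=[16]
11: 0xb9 (blk 11, set 3) → MISS  vc=[16, 19]
12: 0xca (blk 12, set 0) → L1-HIT  vc=[16, 19]
13: 0x136 (blk 19, set 3) → VC-HIT  vc=[16, 11]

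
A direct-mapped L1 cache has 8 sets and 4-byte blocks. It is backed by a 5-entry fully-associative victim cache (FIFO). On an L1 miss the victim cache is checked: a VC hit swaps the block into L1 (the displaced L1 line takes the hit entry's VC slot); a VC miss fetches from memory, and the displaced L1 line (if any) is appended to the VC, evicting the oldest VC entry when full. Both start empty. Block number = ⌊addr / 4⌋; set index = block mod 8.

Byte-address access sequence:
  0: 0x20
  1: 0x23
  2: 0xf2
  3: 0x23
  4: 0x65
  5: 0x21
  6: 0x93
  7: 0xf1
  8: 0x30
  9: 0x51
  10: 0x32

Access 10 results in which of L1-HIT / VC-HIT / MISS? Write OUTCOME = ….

  [0] addr=0x20 blk=8 s=0: MISS | VC []
  [1] addr=0x23 blk=8 s=0: L1-HIT | VC []
  [2] addr=0xf2 blk=60 s=4: MISS | VC []
  [3] addr=0x23 blk=8 s=0: L1-HIT | VC []
  [4] addr=0x65 blk=25 s=1: MISS | VC []
  [5] addr=0x21 blk=8 s=0: L1-HIT | VC []
  [6] addr=0x93 blk=36 s=4: MISS | VC [60]
  [7] addr=0xf1 blk=60 s=4: VC-HIT | VC [36]
  [8] addr=0x30 blk=12 s=4: MISS | VC [36, 60]
  [9] addr=0x51 blk=20 s=4: MISS | VC [36, 60, 12]
  [10] addr=0x32 blk=12 s=4: VC-HIT | VC [36, 60, 20]

OUTCOME = VC-HIT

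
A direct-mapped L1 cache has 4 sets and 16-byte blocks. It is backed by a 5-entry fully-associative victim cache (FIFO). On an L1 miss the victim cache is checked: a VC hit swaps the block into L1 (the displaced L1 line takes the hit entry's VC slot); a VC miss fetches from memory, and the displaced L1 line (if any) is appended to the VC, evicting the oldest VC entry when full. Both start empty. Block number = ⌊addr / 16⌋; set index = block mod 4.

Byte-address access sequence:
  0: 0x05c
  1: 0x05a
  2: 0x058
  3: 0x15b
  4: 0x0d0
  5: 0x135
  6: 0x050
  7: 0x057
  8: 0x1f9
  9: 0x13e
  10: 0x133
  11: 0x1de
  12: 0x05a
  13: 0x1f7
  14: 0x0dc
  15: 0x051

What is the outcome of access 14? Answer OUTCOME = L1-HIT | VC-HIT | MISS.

OUTCOME = VC-HIT

0: 0x5c (blk 5, set 1) → MISS  vc=[]
1: 0x5a (blk 5, set 1) → L1-HIT  vc=[]
2: 0x58 (blk 5, set 1) → L1-HIT  vc=[]
3: 0x15b (blk 21, set 1) → MISS  vc=[5]
4: 0xd0 (blk 13, set 1) → MISS  vc=[5, 21]
5: 0x135 (blk 19, set 3) → MISS  vc=[5, 21]
6: 0x50 (blk 5, set 1) → VC-HIT  vc=[13, 21]
7: 0x57 (blk 5, set 1) → L1-HIT  vc=[13, 21]
8: 0x1f9 (blk 31, set 3) → MISS  vc=[13, 21, 19]
9: 0x13e (blk 19, set 3) → VC-HIT  vc=[13, 21, 31]
10: 0x133 (blk 19, set 3) → L1-HIT  vc=[13, 21, 31]
11: 0x1de (blk 29, set 1) → MISS  vc=[13, 21, 31, 5]
12: 0x5a (blk 5, set 1) → VC-HIT  vc=[13, 21, 31, 29]
13: 0x1f7 (blk 31, set 3) → VC-HIT  vc=[13, 21, 19, 29]
14: 0xdc (blk 13, set 1) → VC-HIT  vc=[5, 21, 19, 29]
15: 0x51 (blk 5, set 1) → VC-HIT  vc=[13, 21, 19, 29]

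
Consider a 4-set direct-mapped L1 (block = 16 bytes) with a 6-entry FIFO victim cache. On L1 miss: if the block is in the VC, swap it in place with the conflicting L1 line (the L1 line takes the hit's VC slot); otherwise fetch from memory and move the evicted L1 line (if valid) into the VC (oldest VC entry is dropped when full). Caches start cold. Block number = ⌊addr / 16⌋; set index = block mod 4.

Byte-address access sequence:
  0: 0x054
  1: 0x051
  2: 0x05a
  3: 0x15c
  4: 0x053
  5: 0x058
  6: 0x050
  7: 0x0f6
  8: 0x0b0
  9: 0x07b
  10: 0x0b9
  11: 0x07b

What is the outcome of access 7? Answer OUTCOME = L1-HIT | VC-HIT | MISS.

OUTCOME = MISS

0: 0x54 (blk 5, set 1) → MISS  vc=[]
1: 0x51 (blk 5, set 1) → L1-HIT  vc=[]
2: 0x5a (blk 5, set 1) → L1-HIT  vc=[]
3: 0x15c (blk 21, set 1) → MISS  vc=[5]
4: 0x53 (blk 5, set 1) → VC-HIT  vc=[21]
5: 0x58 (blk 5, set 1) → L1-HIT  vc=[21]
6: 0x50 (blk 5, set 1) → L1-HIT  vc=[21]
7: 0xf6 (blk 15, set 3) → MISS  vc=[21]
8: 0xb0 (blk 11, set 3) → MISS  vc=[21, 15]
9: 0x7b (blk 7, set 3) → MISS  vc=[21, 15, 11]
10: 0xb9 (blk 11, set 3) → VC-HIT  vc=[21, 15, 7]
11: 0x7b (blk 7, set 3) → VC-HIT  vc=[21, 15, 11]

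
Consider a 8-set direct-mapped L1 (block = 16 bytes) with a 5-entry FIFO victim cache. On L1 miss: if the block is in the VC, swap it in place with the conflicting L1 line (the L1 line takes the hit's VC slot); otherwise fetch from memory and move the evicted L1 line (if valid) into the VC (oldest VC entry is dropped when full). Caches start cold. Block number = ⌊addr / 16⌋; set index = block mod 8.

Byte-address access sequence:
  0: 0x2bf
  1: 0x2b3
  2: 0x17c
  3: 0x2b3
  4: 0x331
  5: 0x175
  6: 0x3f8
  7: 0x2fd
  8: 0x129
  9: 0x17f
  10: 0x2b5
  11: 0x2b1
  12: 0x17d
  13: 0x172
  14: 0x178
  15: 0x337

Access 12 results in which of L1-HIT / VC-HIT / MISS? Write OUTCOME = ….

OUTCOME = L1-HIT

0: 0x2bf (blk 43, set 3) → MISS  vc=[]
1: 0x2b3 (blk 43, set 3) → L1-HIT  vc=[]
2: 0x17c (blk 23, set 7) → MISS  vc=[]
3: 0x2b3 (blk 43, set 3) → L1-HIT  vc=[]
4: 0x331 (blk 51, set 3) → MISS  vc=[43]
5: 0x175 (blk 23, set 7) → L1-HIT  vc=[43]
6: 0x3f8 (blk 63, set 7) → MISS  vc=[43, 23]
7: 0x2fd (blk 47, set 7) → MISS  vc=[43, 23, 63]
8: 0x129 (blk 18, set 2) → MISS  vc=[43, 23, 63]
9: 0x17f (blk 23, set 7) → VC-HIT  vc=[43, 47, 63]
10: 0x2b5 (blk 43, set 3) → VC-HIT  vc=[51, 47, 63]
11: 0x2b1 (blk 43, set 3) → L1-HIT  vc=[51, 47, 63]
12: 0x17d (blk 23, set 7) → L1-HIT  vc=[51, 47, 63]
13: 0x172 (blk 23, set 7) → L1-HIT  vc=[51, 47, 63]
14: 0x178 (blk 23, set 7) → L1-HIT  vc=[51, 47, 63]
15: 0x337 (blk 51, set 3) → VC-HIT  vc=[43, 47, 63]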